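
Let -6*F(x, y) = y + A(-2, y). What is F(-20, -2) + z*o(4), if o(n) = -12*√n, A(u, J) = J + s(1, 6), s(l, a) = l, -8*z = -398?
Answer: -2387/2 ≈ -1193.5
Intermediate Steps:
z = 199/4 (z = -⅛*(-398) = 199/4 ≈ 49.750)
A(u, J) = 1 + J (A(u, J) = J + 1 = 1 + J)
F(x, y) = -⅙ - y/3 (F(x, y) = -(y + (1 + y))/6 = -(1 + 2*y)/6 = -⅙ - y/3)
F(-20, -2) + z*o(4) = (-⅙ - ⅓*(-2)) + 199*(-12*√4)/4 = (-⅙ + ⅔) + 199*(-12*2)/4 = ½ + (199/4)*(-24) = ½ - 1194 = -2387/2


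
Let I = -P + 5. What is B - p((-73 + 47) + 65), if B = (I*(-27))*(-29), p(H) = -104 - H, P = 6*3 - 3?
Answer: -7687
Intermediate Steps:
P = 15 (P = 18 - 3 = 15)
I = -10 (I = -1*15 + 5 = -15 + 5 = -10)
B = -7830 (B = -10*(-27)*(-29) = 270*(-29) = -7830)
B - p((-73 + 47) + 65) = -7830 - (-104 - ((-73 + 47) + 65)) = -7830 - (-104 - (-26 + 65)) = -7830 - (-104 - 1*39) = -7830 - (-104 - 39) = -7830 - 1*(-143) = -7830 + 143 = -7687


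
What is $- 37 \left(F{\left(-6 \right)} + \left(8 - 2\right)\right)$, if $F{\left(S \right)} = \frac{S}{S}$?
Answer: $-259$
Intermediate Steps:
$F{\left(S \right)} = 1$
$- 37 \left(F{\left(-6 \right)} + \left(8 - 2\right)\right) = - 37 \left(1 + \left(8 - 2\right)\right) = - 37 \left(1 + 6\right) = \left(-37\right) 7 = -259$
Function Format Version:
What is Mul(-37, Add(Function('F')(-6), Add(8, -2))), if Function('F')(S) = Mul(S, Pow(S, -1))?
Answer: -259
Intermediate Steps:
Function('F')(S) = 1
Mul(-37, Add(Function('F')(-6), Add(8, -2))) = Mul(-37, Add(1, Add(8, -2))) = Mul(-37, Add(1, 6)) = Mul(-37, 7) = -259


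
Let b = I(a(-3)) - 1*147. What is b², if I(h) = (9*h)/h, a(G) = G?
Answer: 19044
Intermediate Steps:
I(h) = 9
b = -138 (b = 9 - 1*147 = 9 - 147 = -138)
b² = (-138)² = 19044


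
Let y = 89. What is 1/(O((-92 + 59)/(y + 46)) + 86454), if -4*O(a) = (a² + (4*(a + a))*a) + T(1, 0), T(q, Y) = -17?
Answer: 225/19453076 ≈ 1.1566e-5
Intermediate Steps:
O(a) = 17/4 - 9*a²/4 (O(a) = -((a² + (4*(a + a))*a) - 17)/4 = -((a² + (4*(2*a))*a) - 17)/4 = -((a² + (8*a)*a) - 17)/4 = -((a² + 8*a²) - 17)/4 = -(9*a² - 17)/4 = -(-17 + 9*a²)/4 = 17/4 - 9*a²/4)
1/(O((-92 + 59)/(y + 46)) + 86454) = 1/((17/4 - 9*(-92 + 59)²/(89 + 46)²/4) + 86454) = 1/((17/4 - 9*(-33/135)²/4) + 86454) = 1/((17/4 - 9*(-33*1/135)²/4) + 86454) = 1/((17/4 - 9*(-11/45)²/4) + 86454) = 1/((17/4 - 9/4*121/2025) + 86454) = 1/((17/4 - 121/900) + 86454) = 1/(926/225 + 86454) = 1/(19453076/225) = 225/19453076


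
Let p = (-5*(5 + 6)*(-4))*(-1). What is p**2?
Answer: 48400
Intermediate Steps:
p = -220 (p = (-5*11*(-4))*(-1) = -55*(-4)*(-1) = 220*(-1) = -220)
p**2 = (-220)**2 = 48400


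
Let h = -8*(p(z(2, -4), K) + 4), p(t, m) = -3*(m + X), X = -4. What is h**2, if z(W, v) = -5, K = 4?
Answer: 1024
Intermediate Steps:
p(t, m) = 12 - 3*m (p(t, m) = -3*(m - 4) = -3*(-4 + m) = 12 - 3*m)
h = -32 (h = -8*((12 - 3*4) + 4) = -8*((12 - 12) + 4) = -8*(0 + 4) = -8*4 = -32)
h**2 = (-32)**2 = 1024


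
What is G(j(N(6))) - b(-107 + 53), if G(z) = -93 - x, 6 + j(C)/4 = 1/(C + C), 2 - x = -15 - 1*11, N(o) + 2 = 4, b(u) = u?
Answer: -67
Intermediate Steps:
N(o) = 2 (N(o) = -2 + 4 = 2)
x = 28 (x = 2 - (-15 - 1*11) = 2 - (-15 - 11) = 2 - 1*(-26) = 2 + 26 = 28)
j(C) = -24 + 2/C (j(C) = -24 + 4/(C + C) = -24 + 4/((2*C)) = -24 + 4*(1/(2*C)) = -24 + 2/C)
G(z) = -121 (G(z) = -93 - 1*28 = -93 - 28 = -121)
G(j(N(6))) - b(-107 + 53) = -121 - (-107 + 53) = -121 - 1*(-54) = -121 + 54 = -67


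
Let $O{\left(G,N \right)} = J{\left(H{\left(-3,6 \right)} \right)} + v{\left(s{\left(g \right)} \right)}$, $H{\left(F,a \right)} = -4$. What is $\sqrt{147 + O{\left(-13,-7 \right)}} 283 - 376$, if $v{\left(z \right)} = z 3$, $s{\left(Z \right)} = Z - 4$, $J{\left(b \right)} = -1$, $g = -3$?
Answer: $-376 + 1415 \sqrt{5} \approx 2788.0$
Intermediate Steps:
$s{\left(Z \right)} = -4 + Z$
$v{\left(z \right)} = 3 z$
$O{\left(G,N \right)} = -22$ ($O{\left(G,N \right)} = -1 + 3 \left(-4 - 3\right) = -1 + 3 \left(-7\right) = -1 - 21 = -22$)
$\sqrt{147 + O{\left(-13,-7 \right)}} 283 - 376 = \sqrt{147 - 22} \cdot 283 - 376 = \sqrt{125} \cdot 283 - 376 = 5 \sqrt{5} \cdot 283 - 376 = 1415 \sqrt{5} - 376 = -376 + 1415 \sqrt{5}$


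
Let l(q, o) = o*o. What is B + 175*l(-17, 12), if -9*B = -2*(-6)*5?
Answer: 75580/3 ≈ 25193.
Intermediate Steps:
B = -20/3 (B = -(-2*(-6))*5/9 = -4*5/3 = -1/9*60 = -20/3 ≈ -6.6667)
l(q, o) = o**2
B + 175*l(-17, 12) = -20/3 + 175*12**2 = -20/3 + 175*144 = -20/3 + 25200 = 75580/3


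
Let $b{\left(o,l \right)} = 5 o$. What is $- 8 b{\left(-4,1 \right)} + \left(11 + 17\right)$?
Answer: $188$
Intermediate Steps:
$- 8 b{\left(-4,1 \right)} + \left(11 + 17\right) = - 8 \cdot 5 \left(-4\right) + \left(11 + 17\right) = \left(-8\right) \left(-20\right) + 28 = 160 + 28 = 188$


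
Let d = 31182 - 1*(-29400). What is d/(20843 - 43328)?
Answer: -20194/7495 ≈ -2.6943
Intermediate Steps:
d = 60582 (d = 31182 + 29400 = 60582)
d/(20843 - 43328) = 60582/(20843 - 43328) = 60582/(-22485) = 60582*(-1/22485) = -20194/7495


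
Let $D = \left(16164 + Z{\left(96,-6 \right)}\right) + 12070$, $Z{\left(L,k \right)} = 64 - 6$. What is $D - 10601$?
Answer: $17691$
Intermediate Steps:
$Z{\left(L,k \right)} = 58$ ($Z{\left(L,k \right)} = 64 - 6 = 58$)
$D = 28292$ ($D = \left(16164 + 58\right) + 12070 = 16222 + 12070 = 28292$)
$D - 10601 = 28292 - 10601 = 17691$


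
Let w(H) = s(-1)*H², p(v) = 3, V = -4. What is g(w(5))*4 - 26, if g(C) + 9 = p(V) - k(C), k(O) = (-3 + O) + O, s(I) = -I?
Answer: -238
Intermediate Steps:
k(O) = -3 + 2*O
w(H) = H² (w(H) = (-1*(-1))*H² = 1*H² = H²)
g(C) = -3 - 2*C (g(C) = -9 + (3 - (-3 + 2*C)) = -9 + (3 + (3 - 2*C)) = -9 + (6 - 2*C) = -3 - 2*C)
g(w(5))*4 - 26 = (-3 - 2*5²)*4 - 26 = (-3 - 2*25)*4 - 26 = (-3 - 50)*4 - 26 = -53*4 - 26 = -212 - 26 = -238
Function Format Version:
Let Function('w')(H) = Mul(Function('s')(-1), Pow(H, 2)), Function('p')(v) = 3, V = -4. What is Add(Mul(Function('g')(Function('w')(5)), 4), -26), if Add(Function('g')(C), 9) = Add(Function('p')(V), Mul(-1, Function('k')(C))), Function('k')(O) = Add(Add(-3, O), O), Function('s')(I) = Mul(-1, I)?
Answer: -238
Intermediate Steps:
Function('k')(O) = Add(-3, Mul(2, O))
Function('w')(H) = Pow(H, 2) (Function('w')(H) = Mul(Mul(-1, -1), Pow(H, 2)) = Mul(1, Pow(H, 2)) = Pow(H, 2))
Function('g')(C) = Add(-3, Mul(-2, C)) (Function('g')(C) = Add(-9, Add(3, Mul(-1, Add(-3, Mul(2, C))))) = Add(-9, Add(3, Add(3, Mul(-2, C)))) = Add(-9, Add(6, Mul(-2, C))) = Add(-3, Mul(-2, C)))
Add(Mul(Function('g')(Function('w')(5)), 4), -26) = Add(Mul(Add(-3, Mul(-2, Pow(5, 2))), 4), -26) = Add(Mul(Add(-3, Mul(-2, 25)), 4), -26) = Add(Mul(Add(-3, -50), 4), -26) = Add(Mul(-53, 4), -26) = Add(-212, -26) = -238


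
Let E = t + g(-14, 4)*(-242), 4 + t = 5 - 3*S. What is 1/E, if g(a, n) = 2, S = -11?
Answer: -1/450 ≈ -0.0022222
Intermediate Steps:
t = 34 (t = -4 + (5 - 3*(-11)) = -4 + (5 + 33) = -4 + 38 = 34)
E = -450 (E = 34 + 2*(-242) = 34 - 484 = -450)
1/E = 1/(-450) = -1/450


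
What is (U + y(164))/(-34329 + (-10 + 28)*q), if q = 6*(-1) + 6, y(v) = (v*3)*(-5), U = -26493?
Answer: 9651/11443 ≈ 0.84340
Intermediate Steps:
y(v) = -15*v (y(v) = (3*v)*(-5) = -15*v)
q = 0 (q = -6 + 6 = 0)
(U + y(164))/(-34329 + (-10 + 28)*q) = (-26493 - 15*164)/(-34329 + (-10 + 28)*0) = (-26493 - 2460)/(-34329 + 18*0) = -28953/(-34329 + 0) = -28953/(-34329) = -28953*(-1/34329) = 9651/11443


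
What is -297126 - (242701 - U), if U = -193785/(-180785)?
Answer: -19518486082/36157 ≈ -5.3983e+5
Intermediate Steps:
U = 38757/36157 (U = -193785*(-1/180785) = 38757/36157 ≈ 1.0719)
-297126 - (242701 - U) = -297126 - (242701 - 1*38757/36157) = -297126 - (242701 - 38757/36157) = -297126 - 1*8775301300/36157 = -297126 - 8775301300/36157 = -19518486082/36157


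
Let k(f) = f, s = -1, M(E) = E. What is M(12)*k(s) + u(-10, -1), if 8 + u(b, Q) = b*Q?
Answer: -10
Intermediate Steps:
u(b, Q) = -8 + Q*b (u(b, Q) = -8 + b*Q = -8 + Q*b)
M(12)*k(s) + u(-10, -1) = 12*(-1) + (-8 - 1*(-10)) = -12 + (-8 + 10) = -12 + 2 = -10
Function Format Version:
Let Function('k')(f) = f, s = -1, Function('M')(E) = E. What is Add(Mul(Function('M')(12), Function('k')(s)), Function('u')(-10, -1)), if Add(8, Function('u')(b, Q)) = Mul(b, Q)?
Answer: -10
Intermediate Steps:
Function('u')(b, Q) = Add(-8, Mul(Q, b)) (Function('u')(b, Q) = Add(-8, Mul(b, Q)) = Add(-8, Mul(Q, b)))
Add(Mul(Function('M')(12), Function('k')(s)), Function('u')(-10, -1)) = Add(Mul(12, -1), Add(-8, Mul(-1, -10))) = Add(-12, Add(-8, 10)) = Add(-12, 2) = -10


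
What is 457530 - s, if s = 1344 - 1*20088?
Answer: 476274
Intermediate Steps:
s = -18744 (s = 1344 - 20088 = -18744)
457530 - s = 457530 - 1*(-18744) = 457530 + 18744 = 476274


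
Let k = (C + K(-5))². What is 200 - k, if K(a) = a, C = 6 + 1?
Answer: 196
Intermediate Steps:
C = 7
k = 4 (k = (7 - 5)² = 2² = 4)
200 - k = 200 - 1*4 = 200 - 4 = 196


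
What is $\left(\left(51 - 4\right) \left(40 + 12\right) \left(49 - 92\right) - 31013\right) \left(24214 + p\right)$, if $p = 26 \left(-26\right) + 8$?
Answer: $-3204728330$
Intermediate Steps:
$p = -668$ ($p = -676 + 8 = -668$)
$\left(\left(51 - 4\right) \left(40 + 12\right) \left(49 - 92\right) - 31013\right) \left(24214 + p\right) = \left(\left(51 - 4\right) \left(40 + 12\right) \left(49 - 92\right) - 31013\right) \left(24214 - 668\right) = \left(47 \cdot 52 \left(-43\right) - 31013\right) 23546 = \left(2444 \left(-43\right) - 31013\right) 23546 = \left(-105092 - 31013\right) 23546 = \left(-136105\right) 23546 = -3204728330$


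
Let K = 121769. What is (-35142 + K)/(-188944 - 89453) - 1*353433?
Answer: -98394773528/278397 ≈ -3.5343e+5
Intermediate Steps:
(-35142 + K)/(-188944 - 89453) - 1*353433 = (-35142 + 121769)/(-188944 - 89453) - 1*353433 = 86627/(-278397) - 353433 = 86627*(-1/278397) - 353433 = -86627/278397 - 353433 = -98394773528/278397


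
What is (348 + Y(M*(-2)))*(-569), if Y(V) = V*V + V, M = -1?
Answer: -201426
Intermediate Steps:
Y(V) = V + V² (Y(V) = V² + V = V + V²)
(348 + Y(M*(-2)))*(-569) = (348 + (-1*(-2))*(1 - 1*(-2)))*(-569) = (348 + 2*(1 + 2))*(-569) = (348 + 2*3)*(-569) = (348 + 6)*(-569) = 354*(-569) = -201426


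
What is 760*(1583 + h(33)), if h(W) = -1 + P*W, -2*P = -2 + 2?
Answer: 1202320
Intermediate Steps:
P = 0 (P = -(-2 + 2)/2 = -1/2*0 = 0)
h(W) = -1 (h(W) = -1 + 0*W = -1 + 0 = -1)
760*(1583 + h(33)) = 760*(1583 - 1) = 760*1582 = 1202320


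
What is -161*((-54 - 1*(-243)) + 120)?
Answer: -49749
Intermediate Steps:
-161*((-54 - 1*(-243)) + 120) = -161*((-54 + 243) + 120) = -161*(189 + 120) = -161*309 = -49749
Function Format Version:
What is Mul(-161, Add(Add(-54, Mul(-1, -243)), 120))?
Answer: -49749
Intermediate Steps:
Mul(-161, Add(Add(-54, Mul(-1, -243)), 120)) = Mul(-161, Add(Add(-54, 243), 120)) = Mul(-161, Add(189, 120)) = Mul(-161, 309) = -49749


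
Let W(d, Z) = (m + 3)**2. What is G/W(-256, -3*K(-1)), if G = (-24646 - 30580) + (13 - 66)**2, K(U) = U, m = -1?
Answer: -52417/4 ≈ -13104.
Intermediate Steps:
W(d, Z) = 4 (W(d, Z) = (-1 + 3)**2 = 2**2 = 4)
G = -52417 (G = -55226 + (-53)**2 = -55226 + 2809 = -52417)
G/W(-256, -3*K(-1)) = -52417/4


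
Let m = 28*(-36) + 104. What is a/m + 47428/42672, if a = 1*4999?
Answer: -10652651/2410968 ≈ -4.4184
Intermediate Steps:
a = 4999
m = -904 (m = -1008 + 104 = -904)
a/m + 47428/42672 = 4999/(-904) + 47428/42672 = 4999*(-1/904) + 47428*(1/42672) = -4999/904 + 11857/10668 = -10652651/2410968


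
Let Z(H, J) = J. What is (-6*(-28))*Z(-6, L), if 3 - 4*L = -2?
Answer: 210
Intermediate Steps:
L = 5/4 (L = 3/4 - 1/4*(-2) = 3/4 + 1/2 = 5/4 ≈ 1.2500)
(-6*(-28))*Z(-6, L) = -6*(-28)*(5/4) = 168*(5/4) = 210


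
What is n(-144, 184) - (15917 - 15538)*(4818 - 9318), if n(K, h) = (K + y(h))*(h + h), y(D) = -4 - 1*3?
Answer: 1649932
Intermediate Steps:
y(D) = -7 (y(D) = -4 - 3 = -7)
n(K, h) = 2*h*(-7 + K) (n(K, h) = (K - 7)*(h + h) = (-7 + K)*(2*h) = 2*h*(-7 + K))
n(-144, 184) - (15917 - 15538)*(4818 - 9318) = 2*184*(-7 - 144) - (15917 - 15538)*(4818 - 9318) = 2*184*(-151) - 379*(-4500) = -55568 - 1*(-1705500) = -55568 + 1705500 = 1649932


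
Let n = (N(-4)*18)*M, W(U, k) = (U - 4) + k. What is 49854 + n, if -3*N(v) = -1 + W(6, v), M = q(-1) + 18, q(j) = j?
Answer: 50160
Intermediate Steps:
W(U, k) = -4 + U + k (W(U, k) = (-4 + U) + k = -4 + U + k)
M = 17 (M = -1 + 18 = 17)
N(v) = -1/3 - v/3 (N(v) = -(-1 + (-4 + 6 + v))/3 = -(-1 + (2 + v))/3 = -(1 + v)/3 = -1/3 - v/3)
n = 306 (n = ((-1/3 - 1/3*(-4))*18)*17 = ((-1/3 + 4/3)*18)*17 = (1*18)*17 = 18*17 = 306)
49854 + n = 49854 + 306 = 50160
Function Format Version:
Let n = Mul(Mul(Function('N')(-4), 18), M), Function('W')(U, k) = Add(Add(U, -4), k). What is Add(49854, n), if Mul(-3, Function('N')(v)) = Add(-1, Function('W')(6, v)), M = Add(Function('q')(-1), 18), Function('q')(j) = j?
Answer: 50160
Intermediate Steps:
Function('W')(U, k) = Add(-4, U, k) (Function('W')(U, k) = Add(Add(-4, U), k) = Add(-4, U, k))
M = 17 (M = Add(-1, 18) = 17)
Function('N')(v) = Add(Rational(-1, 3), Mul(Rational(-1, 3), v)) (Function('N')(v) = Mul(Rational(-1, 3), Add(-1, Add(-4, 6, v))) = Mul(Rational(-1, 3), Add(-1, Add(2, v))) = Mul(Rational(-1, 3), Add(1, v)) = Add(Rational(-1, 3), Mul(Rational(-1, 3), v)))
n = 306 (n = Mul(Mul(Add(Rational(-1, 3), Mul(Rational(-1, 3), -4)), 18), 17) = Mul(Mul(Add(Rational(-1, 3), Rational(4, 3)), 18), 17) = Mul(Mul(1, 18), 17) = Mul(18, 17) = 306)
Add(49854, n) = Add(49854, 306) = 50160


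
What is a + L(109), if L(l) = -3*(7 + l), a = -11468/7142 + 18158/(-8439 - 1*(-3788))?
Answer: -5871345960/16608721 ≈ -353.51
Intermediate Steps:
a = -91511052/16608721 (a = -11468*1/7142 + 18158/(-8439 + 3788) = -5734/3571 + 18158/(-4651) = -5734/3571 + 18158*(-1/4651) = -5734/3571 - 18158/4651 = -91511052/16608721 ≈ -5.5098)
L(l) = -21 - 3*l
a + L(109) = -91511052/16608721 + (-21 - 3*109) = -91511052/16608721 + (-21 - 327) = -91511052/16608721 - 348 = -5871345960/16608721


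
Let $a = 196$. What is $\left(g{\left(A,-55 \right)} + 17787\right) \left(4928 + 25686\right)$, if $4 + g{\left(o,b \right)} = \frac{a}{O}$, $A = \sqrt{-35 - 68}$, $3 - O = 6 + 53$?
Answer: $544301613$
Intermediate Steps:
$O = -56$ ($O = 3 - \left(6 + 53\right) = 3 - 59 = -56$)
$A = i \sqrt{103}$ ($A = \sqrt{-35 - 68} = \sqrt{-103} = i \sqrt{103} \approx 10.149 i$)
$g{\left(o,b \right)} = - \frac{15}{2}$ ($g{\left(o,b \right)} = -4 + \frac{196}{-56} = -4 + 196 \left(- \frac{1}{56}\right) = -4 - \frac{7}{2} = - \frac{15}{2}$)
$\left(g{\left(A,-55 \right)} + 17787\right) \left(4928 + 25686\right) = \left(- \frac{15}{2} + 17787\right) \left(4928 + 25686\right) = \frac{35559}{2} \cdot 30614 = 544301613$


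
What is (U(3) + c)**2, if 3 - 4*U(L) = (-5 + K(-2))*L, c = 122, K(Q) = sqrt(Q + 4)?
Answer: 128027/8 - 759*sqrt(2)/4 ≈ 15735.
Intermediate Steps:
K(Q) = sqrt(4 + Q)
U(L) = 3/4 - L*(-5 + sqrt(2))/4 (U(L) = 3/4 - (-5 + sqrt(4 - 2))*L/4 = 3/4 - (-5 + sqrt(2))*L/4 = 3/4 - L*(-5 + sqrt(2))/4)
(U(3) + c)**2 = ((3/4 + (5/4)*3 - 1/4*3*sqrt(2)) + 122)**2 = ((3/4 + 15/4 - 3*sqrt(2)/4) + 122)**2 = ((9/2 - 3*sqrt(2)/4) + 122)**2 = (253/2 - 3*sqrt(2)/4)**2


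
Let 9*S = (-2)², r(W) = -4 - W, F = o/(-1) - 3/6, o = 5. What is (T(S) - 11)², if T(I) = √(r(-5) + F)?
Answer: 233/2 - 33*I*√2 ≈ 116.5 - 46.669*I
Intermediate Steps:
F = -11/2 (F = 5/(-1) - 3/6 = 5*(-1) - 3*⅙ = -5 - ½ = -11/2 ≈ -5.5000)
S = 4/9 (S = (⅑)*(-2)² = (⅑)*4 = 4/9 ≈ 0.44444)
T(I) = 3*I*√2/2 (T(I) = √((-4 - 1*(-5)) - 11/2) = √((-4 + 5) - 11/2) = √(1 - 11/2) = √(-9/2) = 3*I*√2/2)
(T(S) - 11)² = (3*I*√2/2 - 11)² = (-11 + 3*I*√2/2)²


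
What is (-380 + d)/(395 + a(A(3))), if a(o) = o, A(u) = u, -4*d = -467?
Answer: -1053/1592 ≈ -0.66143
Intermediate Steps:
d = 467/4 (d = -1/4*(-467) = 467/4 ≈ 116.75)
(-380 + d)/(395 + a(A(3))) = (-380 + 467/4)/(395 + 3) = -1053/4/398 = -1053/4*1/398 = -1053/1592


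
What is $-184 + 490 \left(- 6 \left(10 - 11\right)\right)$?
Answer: $2756$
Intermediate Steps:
$-184 + 490 \left(- 6 \left(10 - 11\right)\right) = -184 + 490 \left(\left(-6\right) \left(-1\right)\right) = -184 + 490 \cdot 6 = -184 + 2940 = 2756$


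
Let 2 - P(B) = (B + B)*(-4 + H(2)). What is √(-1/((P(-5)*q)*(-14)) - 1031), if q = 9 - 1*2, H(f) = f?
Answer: I*√1818685/42 ≈ 32.109*I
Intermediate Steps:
q = 7 (q = 9 - 2 = 7)
P(B) = 2 + 4*B (P(B) = 2 - (B + B)*(-4 + 2) = 2 - 2*B*(-2) = 2 - (-4)*B = 2 + 4*B)
√(-1/((P(-5)*q)*(-14)) - 1031) = √(-1/(((2 + 4*(-5))*7)*(-14)) - 1031) = √(-1/(((2 - 20)*7)*(-14)) - 1031) = √(-1/(-18*7*(-14)) - 1031) = √(-1/((-126*(-14))) - 1031) = √(-1/1764 - 1031) = √(-1818685/1764) = I*√1818685/42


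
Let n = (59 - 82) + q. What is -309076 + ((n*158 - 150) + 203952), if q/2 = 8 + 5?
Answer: -104800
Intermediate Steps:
q = 26 (q = 2*(8 + 5) = 2*13 = 26)
n = 3 (n = (59 - 82) + 26 = -23 + 26 = 3)
-309076 + ((n*158 - 150) + 203952) = -309076 + ((3*158 - 150) + 203952) = -309076 + ((474 - 150) + 203952) = -309076 + (324 + 203952) = -309076 + 204276 = -104800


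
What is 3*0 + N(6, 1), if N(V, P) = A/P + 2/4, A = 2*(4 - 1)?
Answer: 13/2 ≈ 6.5000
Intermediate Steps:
A = 6 (A = 2*3 = 6)
N(V, P) = ½ + 6/P (N(V, P) = 6/P + 2/4 = 6/P + 2*(¼) = 6/P + ½ = ½ + 6/P)
3*0 + N(6, 1) = 3*0 + (½)*(12 + 1)/1 = 0 + (½)*1*13 = 0 + 13/2 = 13/2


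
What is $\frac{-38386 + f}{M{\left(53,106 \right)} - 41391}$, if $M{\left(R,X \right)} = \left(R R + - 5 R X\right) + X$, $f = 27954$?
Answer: $\frac{5216}{33283} \approx 0.15672$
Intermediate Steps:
$M{\left(R,X \right)} = X + R^{2} - 5 R X$ ($M{\left(R,X \right)} = \left(R^{2} - 5 R X\right) + X = X + R^{2} - 5 R X$)
$\frac{-38386 + f}{M{\left(53,106 \right)} - 41391} = \frac{-38386 + 27954}{\left(106 + 53^{2} - 265 \cdot 106\right) - 41391} = - \frac{10432}{\left(106 + 2809 - 28090\right) - 41391} = - \frac{10432}{-25175 - 41391} = - \frac{10432}{-66566} = \left(-10432\right) \left(- \frac{1}{66566}\right) = \frac{5216}{33283}$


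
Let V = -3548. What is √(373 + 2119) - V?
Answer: 3548 + 2*√623 ≈ 3597.9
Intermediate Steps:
√(373 + 2119) - V = √(373 + 2119) - 1*(-3548) = √2492 + 3548 = 2*√623 + 3548 = 3548 + 2*√623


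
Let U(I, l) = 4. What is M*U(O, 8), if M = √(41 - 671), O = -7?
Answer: 12*I*√70 ≈ 100.4*I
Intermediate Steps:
M = 3*I*√70 (M = √(-630) = 3*I*√70 ≈ 25.1*I)
M*U(O, 8) = (3*I*√70)*4 = 12*I*√70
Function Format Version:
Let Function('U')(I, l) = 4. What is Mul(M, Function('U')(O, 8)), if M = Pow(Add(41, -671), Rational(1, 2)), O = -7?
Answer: Mul(12, I, Pow(70, Rational(1, 2))) ≈ Mul(100.40, I)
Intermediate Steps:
M = Mul(3, I, Pow(70, Rational(1, 2))) (M = Pow(-630, Rational(1, 2)) = Mul(3, I, Pow(70, Rational(1, 2))) ≈ Mul(25.100, I))
Mul(M, Function('U')(O, 8)) = Mul(Mul(3, I, Pow(70, Rational(1, 2))), 4) = Mul(12, I, Pow(70, Rational(1, 2)))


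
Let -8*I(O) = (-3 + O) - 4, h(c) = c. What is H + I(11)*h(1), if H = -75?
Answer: -151/2 ≈ -75.500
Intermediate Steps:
I(O) = 7/8 - O/8 (I(O) = -((-3 + O) - 4)/8 = -(-7 + O)/8 = 7/8 - O/8)
H + I(11)*h(1) = -75 + (7/8 - ⅛*11)*1 = -75 + (7/8 - 11/8)*1 = -75 - ½*1 = -75 - ½ = -151/2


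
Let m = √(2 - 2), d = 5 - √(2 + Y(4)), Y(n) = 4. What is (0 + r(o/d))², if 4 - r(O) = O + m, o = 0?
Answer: 16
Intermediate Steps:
d = 5 - √6 (d = 5 - √(2 + 4) = 5 - √6 ≈ 2.5505)
m = 0 (m = √0 = 0)
r(O) = 4 - O (r(O) = 4 - (O + 0) = 4 - O)
(0 + r(o/d))² = (0 + (4 - 0/(5 - √6)))² = (0 + (4 - 1*0))² = (0 + (4 + 0))² = (0 + 4)² = 4² = 16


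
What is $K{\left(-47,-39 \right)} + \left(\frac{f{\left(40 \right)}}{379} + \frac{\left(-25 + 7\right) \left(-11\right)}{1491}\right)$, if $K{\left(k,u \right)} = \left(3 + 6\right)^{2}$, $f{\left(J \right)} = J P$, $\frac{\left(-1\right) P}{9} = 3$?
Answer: $\frac{14745657}{188363} \approx 78.283$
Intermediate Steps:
$P = -27$ ($P = \left(-9\right) 3 = -27$)
$f{\left(J \right)} = - 27 J$ ($f{\left(J \right)} = J \left(-27\right) = - 27 J$)
$K{\left(k,u \right)} = 81$ ($K{\left(k,u \right)} = 9^{2} = 81$)
$K{\left(-47,-39 \right)} + \left(\frac{f{\left(40 \right)}}{379} + \frac{\left(-25 + 7\right) \left(-11\right)}{1491}\right) = 81 + \left(\frac{\left(-27\right) 40}{379} + \frac{\left(-25 + 7\right) \left(-11\right)}{1491}\right) = 81 - \left(\frac{1080}{379} - \left(-18\right) \left(-11\right) \frac{1}{1491}\right) = 81 + \left(- \frac{1080}{379} + 198 \cdot \frac{1}{1491}\right) = 81 + \left(- \frac{1080}{379} + \frac{66}{497}\right) = 81 - \frac{511746}{188363} = \frac{14745657}{188363}$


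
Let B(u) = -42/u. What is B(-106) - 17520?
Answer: -928539/53 ≈ -17520.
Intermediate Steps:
B(-106) - 17520 = -42/(-106) - 17520 = -42*(-1/106) - 17520 = 21/53 - 17520 = -928539/53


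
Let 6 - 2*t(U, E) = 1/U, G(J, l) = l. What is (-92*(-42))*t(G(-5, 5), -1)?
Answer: 56028/5 ≈ 11206.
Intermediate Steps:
t(U, E) = 3 - 1/(2*U)
(-92*(-42))*t(G(-5, 5), -1) = (-92*(-42))*(3 - ½/5) = 3864*(3 - ½*⅕) = 3864*(3 - ⅒) = 3864*(29/10) = 56028/5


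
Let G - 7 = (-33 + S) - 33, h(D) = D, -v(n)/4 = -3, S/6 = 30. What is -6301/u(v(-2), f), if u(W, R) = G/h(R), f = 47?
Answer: -296147/121 ≈ -2447.5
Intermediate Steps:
S = 180 (S = 6*30 = 180)
v(n) = 12 (v(n) = -4*(-3) = 12)
G = 121 (G = 7 + ((-33 + 180) - 33) = 7 + (147 - 33) = 7 + 114 = 121)
u(W, R) = 121/R
-6301/u(v(-2), f) = -6301/(121/47) = -6301/(121*(1/47)) = -6301/121/47 = -6301*47/121 = -296147/121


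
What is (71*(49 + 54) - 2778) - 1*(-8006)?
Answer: 12541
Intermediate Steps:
(71*(49 + 54) - 2778) - 1*(-8006) = (71*103 - 2778) + 8006 = (7313 - 2778) + 8006 = 4535 + 8006 = 12541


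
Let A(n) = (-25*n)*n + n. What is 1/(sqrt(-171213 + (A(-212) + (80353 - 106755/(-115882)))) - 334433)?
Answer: -38754764906/12961013050322247 - I*sqrt(16311378113438018)/12961013050322247 ≈ -2.9901e-6 - 9.8539e-9*I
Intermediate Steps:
A(n) = n - 25*n**2 (A(n) = -25*n**2 + n = n - 25*n**2)
1/(sqrt(-171213 + (A(-212) + (80353 - 106755/(-115882)))) - 334433) = 1/(sqrt(-171213 + (-212*(1 - 25*(-212)) + (80353 - 106755/(-115882)))) - 334433) = 1/(sqrt(-171213 + (-212*(1 + 5300) + (80353 - 106755*(-1/115882)))) - 334433) = 1/(sqrt(-171213 + (-212*5301 + (80353 + 106755/115882))) - 334433) = 1/(sqrt(-171213 + (-1123812 + 9311573101/115882)) - 334433) = 1/(sqrt(-171213 - 120918009083/115882) - 334433) = 1/(sqrt(-140758513949/115882) - 334433) = 1/(I*sqrt(16311378113438018)/115882 - 334433) = 1/(-334433 + I*sqrt(16311378113438018)/115882)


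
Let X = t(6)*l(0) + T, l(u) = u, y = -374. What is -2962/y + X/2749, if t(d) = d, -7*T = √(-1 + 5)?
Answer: 28498509/3598441 ≈ 7.9197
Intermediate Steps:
T = -2/7 (T = -√(-1 + 5)/7 = -√4/7 = -⅐*2 = -2/7 ≈ -0.28571)
X = -2/7 (X = 6*0 - 2/7 = 0 - 2/7 = -2/7 ≈ -0.28571)
-2962/y + X/2749 = -2962/(-374) - 2/7/2749 = -2962*(-1/374) - 2/7*1/2749 = 1481/187 - 2/19243 = 28498509/3598441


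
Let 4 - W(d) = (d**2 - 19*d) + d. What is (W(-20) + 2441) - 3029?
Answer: -1344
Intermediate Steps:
W(d) = 4 - d**2 + 18*d (W(d) = 4 - ((d**2 - 19*d) + d) = 4 - (d**2 - 18*d) = 4 + (-d**2 + 18*d) = 4 - d**2 + 18*d)
(W(-20) + 2441) - 3029 = ((4 - 1*(-20)**2 + 18*(-20)) + 2441) - 3029 = ((4 - 1*400 - 360) + 2441) - 3029 = ((4 - 400 - 360) + 2441) - 3029 = (-756 + 2441) - 3029 = 1685 - 3029 = -1344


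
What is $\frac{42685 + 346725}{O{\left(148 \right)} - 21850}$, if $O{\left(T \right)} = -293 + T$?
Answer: $- \frac{77882}{4399} \approx -17.704$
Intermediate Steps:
$\frac{42685 + 346725}{O{\left(148 \right)} - 21850} = \frac{42685 + 346725}{\left(-293 + 148\right) - 21850} = \frac{389410}{-145 - 21850} = \frac{389410}{-21995} = 389410 \left(- \frac{1}{21995}\right) = - \frac{77882}{4399}$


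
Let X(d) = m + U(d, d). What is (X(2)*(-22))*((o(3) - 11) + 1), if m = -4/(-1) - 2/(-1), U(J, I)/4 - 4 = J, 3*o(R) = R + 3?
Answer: 5280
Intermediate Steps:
o(R) = 1 + R/3 (o(R) = (R + 3)/3 = (3 + R)/3 = 1 + R/3)
U(J, I) = 16 + 4*J
m = 6 (m = -4*(-1) - 2*(-1) = 4 + 2 = 6)
X(d) = 22 + 4*d (X(d) = 6 + (16 + 4*d) = 22 + 4*d)
(X(2)*(-22))*((o(3) - 11) + 1) = ((22 + 4*2)*(-22))*(((1 + (⅓)*3) - 11) + 1) = ((22 + 8)*(-22))*(((1 + 1) - 11) + 1) = (30*(-22))*((2 - 11) + 1) = -660*(-9 + 1) = -660*(-8) = 5280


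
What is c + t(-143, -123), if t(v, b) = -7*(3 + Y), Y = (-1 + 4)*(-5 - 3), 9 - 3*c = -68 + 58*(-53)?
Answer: 3592/3 ≈ 1197.3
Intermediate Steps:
c = 3151/3 (c = 3 - (-68 + 58*(-53))/3 = 3 - (-68 - 3074)/3 = 3 - ⅓*(-3142) = 3 + 3142/3 = 3151/3 ≈ 1050.3)
Y = -24 (Y = 3*(-8) = -24)
t(v, b) = 147 (t(v, b) = -7*(3 - 24) = -7*(-21) = 147)
c + t(-143, -123) = 3151/3 + 147 = 3592/3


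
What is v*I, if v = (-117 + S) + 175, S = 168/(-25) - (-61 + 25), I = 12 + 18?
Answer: 13092/5 ≈ 2618.4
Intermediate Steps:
I = 30
S = 732/25 (S = 168*(-1/25) - 1*(-36) = -168/25 + 36 = 732/25 ≈ 29.280)
v = 2182/25 (v = (-117 + 732/25) + 175 = -2193/25 + 175 = 2182/25 ≈ 87.280)
v*I = (2182/25)*30 = 13092/5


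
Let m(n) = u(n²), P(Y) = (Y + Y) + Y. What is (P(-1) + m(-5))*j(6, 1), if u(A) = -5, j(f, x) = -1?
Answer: 8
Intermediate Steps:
P(Y) = 3*Y (P(Y) = 2*Y + Y = 3*Y)
m(n) = -5
(P(-1) + m(-5))*j(6, 1) = (3*(-1) - 5)*(-1) = (-3 - 5)*(-1) = -8*(-1) = 8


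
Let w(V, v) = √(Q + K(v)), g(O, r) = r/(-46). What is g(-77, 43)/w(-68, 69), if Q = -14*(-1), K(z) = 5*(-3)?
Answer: 43*I/46 ≈ 0.93478*I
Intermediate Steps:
K(z) = -15
Q = 14
g(O, r) = -r/46 (g(O, r) = r*(-1/46) = -r/46)
w(V, v) = I (w(V, v) = √(14 - 15) = √(-1) = I)
g(-77, 43)/w(-68, 69) = (-1/46*43)/I = -(-43)*I/46 = 43*I/46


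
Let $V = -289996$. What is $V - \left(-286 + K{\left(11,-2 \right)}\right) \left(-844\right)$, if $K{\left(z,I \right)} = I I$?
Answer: $-528004$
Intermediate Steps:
$K{\left(z,I \right)} = I^{2}$
$V - \left(-286 + K{\left(11,-2 \right)}\right) \left(-844\right) = -289996 - \left(-286 + \left(-2\right)^{2}\right) \left(-844\right) = -289996 - \left(-286 + 4\right) \left(-844\right) = -289996 - \left(-282\right) \left(-844\right) = -289996 - 238008 = -528004$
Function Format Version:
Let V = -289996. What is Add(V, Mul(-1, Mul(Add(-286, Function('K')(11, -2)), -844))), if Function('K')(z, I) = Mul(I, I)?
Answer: -528004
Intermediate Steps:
Function('K')(z, I) = Pow(I, 2)
Add(V, Mul(-1, Mul(Add(-286, Function('K')(11, -2)), -844))) = Add(-289996, Mul(-1, Mul(Add(-286, Pow(-2, 2)), -844))) = Add(-289996, Mul(-1, Mul(Add(-286, 4), -844))) = Add(-289996, Mul(-1, Mul(-282, -844))) = Add(-289996, Mul(-1, 238008)) = Add(-289996, -238008) = -528004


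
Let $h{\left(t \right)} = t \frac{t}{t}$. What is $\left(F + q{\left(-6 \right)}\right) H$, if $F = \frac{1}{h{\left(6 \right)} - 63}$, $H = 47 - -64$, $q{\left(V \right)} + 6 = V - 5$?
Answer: $- \frac{35890}{19} \approx -1888.9$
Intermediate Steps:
$q{\left(V \right)} = -11 + V$ ($q{\left(V \right)} = -6 + \left(V - 5\right) = -6 + \left(-5 + V\right) = -11 + V$)
$H = 111$ ($H = 47 + 64 = 111$)
$h{\left(t \right)} = t$ ($h{\left(t \right)} = t 1 = t$)
$F = - \frac{1}{57}$ ($F = \frac{1}{6 - 63} = \frac{1}{-57} = - \frac{1}{57} \approx -0.017544$)
$\left(F + q{\left(-6 \right)}\right) H = \left(- \frac{1}{57} - 17\right) 111 = \left(- \frac{970}{57}\right) 111 = - \frac{35890}{19}$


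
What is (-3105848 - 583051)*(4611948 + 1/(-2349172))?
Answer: -39966487585756082445/2349172 ≈ -1.7013e+13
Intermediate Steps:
(-3105848 - 583051)*(4611948 + 1/(-2349172)) = -3688899*(4611948 - 1/2349172) = -3688899*10834259107055/2349172 = -39966487585756082445/2349172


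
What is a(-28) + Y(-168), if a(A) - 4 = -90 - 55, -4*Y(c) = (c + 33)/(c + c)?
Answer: -63213/448 ≈ -141.10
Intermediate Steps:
Y(c) = -(33 + c)/(8*c) (Y(c) = -(c + 33)/(4*(c + c)) = -(33 + c)/(4*(2*c)) = -(33 + c)*1/(2*c)/4 = -(33 + c)/(8*c))
a(A) = -141 (a(A) = 4 + (-90 - 55) = 4 - 145 = -141)
a(-28) + Y(-168) = -141 + (1/8)*(-33 - 1*(-168))/(-168) = -141 + (1/8)*(-1/168)*(-33 + 168) = -141 + (1/8)*(-1/168)*135 = -141 - 45/448 = -63213/448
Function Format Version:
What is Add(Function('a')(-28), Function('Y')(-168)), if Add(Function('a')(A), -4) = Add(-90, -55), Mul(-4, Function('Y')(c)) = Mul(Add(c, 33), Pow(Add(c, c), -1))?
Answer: Rational(-63213, 448) ≈ -141.10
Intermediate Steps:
Function('Y')(c) = Mul(Rational(-1, 8), Pow(c, -1), Add(33, c)) (Function('Y')(c) = Mul(Rational(-1, 4), Mul(Add(c, 33), Pow(Add(c, c), -1))) = Mul(Rational(-1, 4), Mul(Add(33, c), Pow(Mul(2, c), -1))) = Mul(Rational(-1, 4), Mul(Add(33, c), Mul(Rational(1, 2), Pow(c, -1)))) = Mul(Rational(-1, 4), Mul(Rational(1, 2), Pow(c, -1), Add(33, c))) = Mul(Rational(-1, 8), Pow(c, -1), Add(33, c)))
Function('a')(A) = -141 (Function('a')(A) = Add(4, Add(-90, -55)) = Add(4, -145) = -141)
Add(Function('a')(-28), Function('Y')(-168)) = Add(-141, Mul(Rational(1, 8), Pow(-168, -1), Add(-33, Mul(-1, -168)))) = Add(-141, Mul(Rational(1, 8), Rational(-1, 168), Add(-33, 168))) = Add(-141, Mul(Rational(1, 8), Rational(-1, 168), 135)) = Add(-141, Rational(-45, 448)) = Rational(-63213, 448)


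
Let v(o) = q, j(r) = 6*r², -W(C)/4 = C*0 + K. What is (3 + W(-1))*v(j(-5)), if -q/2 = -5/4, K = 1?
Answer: -5/2 ≈ -2.5000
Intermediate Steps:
q = 5/2 (q = -(-10)/4 = -2*(-5/4) = 5/2 ≈ 2.5000)
W(C) = -4 (W(C) = -4*(C*0 + 1) = -4*(0 + 1) = -4*1 = -4)
v(o) = 5/2
(3 + W(-1))*v(j(-5)) = (3 - 4)*(5/2) = -1*5/2 = -5/2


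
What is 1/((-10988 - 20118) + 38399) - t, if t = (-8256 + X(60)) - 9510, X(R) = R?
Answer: 129129859/7293 ≈ 17706.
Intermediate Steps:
t = -17706 (t = (-8256 + 60) - 9510 = -8196 - 9510 = -17706)
1/((-10988 - 20118) + 38399) - t = 1/((-10988 - 20118) + 38399) - 1*(-17706) = 1/(-31106 + 38399) + 17706 = 1/7293 + 17706 = 129129859/7293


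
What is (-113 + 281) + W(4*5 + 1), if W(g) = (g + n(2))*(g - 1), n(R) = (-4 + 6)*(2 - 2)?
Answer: 588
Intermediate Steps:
n(R) = 0 (n(R) = 2*0 = 0)
W(g) = g*(-1 + g) (W(g) = (g + 0)*(g - 1) = g*(-1 + g))
(-113 + 281) + W(4*5 + 1) = (-113 + 281) + (4*5 + 1)*(-1 + (4*5 + 1)) = 168 + (20 + 1)*(-1 + (20 + 1)) = 168 + 21*(-1 + 21) = 168 + 21*20 = 168 + 420 = 588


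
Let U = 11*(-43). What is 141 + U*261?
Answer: -123312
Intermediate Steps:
U = -473
141 + U*261 = 141 - 473*261 = 141 - 123453 = -123312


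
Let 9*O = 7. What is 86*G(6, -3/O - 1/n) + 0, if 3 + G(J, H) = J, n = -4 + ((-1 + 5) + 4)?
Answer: 258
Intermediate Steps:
O = 7/9 (O = (⅑)*7 = 7/9 ≈ 0.77778)
n = 4 (n = -4 + (4 + 4) = -4 + 8 = 4)
G(J, H) = -3 + J
86*G(6, -3/O - 1/n) + 0 = 86*(-3 + 6) + 0 = 86*3 + 0 = 258 + 0 = 258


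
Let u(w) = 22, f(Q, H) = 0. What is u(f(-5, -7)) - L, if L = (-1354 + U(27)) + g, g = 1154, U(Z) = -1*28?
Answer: 250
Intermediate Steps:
U(Z) = -28
L = -228 (L = (-1354 - 28) + 1154 = -1382 + 1154 = -228)
u(f(-5, -7)) - L = 22 - 1*(-228) = 22 + 228 = 250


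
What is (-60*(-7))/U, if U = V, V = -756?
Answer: -5/9 ≈ -0.55556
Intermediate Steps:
U = -756
(-60*(-7))/U = -60*(-7)/(-756) = 420*(-1/756) = -5/9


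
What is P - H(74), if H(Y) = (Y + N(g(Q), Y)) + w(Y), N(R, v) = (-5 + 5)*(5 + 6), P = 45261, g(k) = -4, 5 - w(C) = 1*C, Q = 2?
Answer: 45256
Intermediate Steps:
w(C) = 5 - C
N(R, v) = 0 (N(R, v) = 0*11 = 0)
H(Y) = 5 (H(Y) = (Y + 0) + (5 - Y) = Y + (5 - Y) = 5)
P - H(74) = 45261 - 1*5 = 45261 - 5 = 45256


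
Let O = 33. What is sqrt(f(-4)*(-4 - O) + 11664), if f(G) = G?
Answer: 2*sqrt(2953) ≈ 108.68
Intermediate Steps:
sqrt(f(-4)*(-4 - O) + 11664) = sqrt(-4*(-4 - 1*33) + 11664) = sqrt(-4*(-4 - 33) + 11664) = sqrt(-4*(-37) + 11664) = sqrt(148 + 11664) = sqrt(11812) = 2*sqrt(2953)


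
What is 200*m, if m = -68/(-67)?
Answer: 13600/67 ≈ 202.99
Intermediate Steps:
m = 68/67 (m = -68*(-1/67) = 68/67 ≈ 1.0149)
200*m = 200*(68/67) = 13600/67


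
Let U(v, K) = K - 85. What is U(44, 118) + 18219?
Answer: 18252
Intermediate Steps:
U(v, K) = -85 + K
U(44, 118) + 18219 = (-85 + 118) + 18219 = 33 + 18219 = 18252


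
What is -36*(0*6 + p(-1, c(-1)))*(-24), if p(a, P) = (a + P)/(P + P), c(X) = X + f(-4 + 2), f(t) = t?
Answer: 576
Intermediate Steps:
c(X) = -2 + X (c(X) = X + (-4 + 2) = X - 2 = -2 + X)
p(a, P) = (P + a)/(2*P) (p(a, P) = (P + a)/((2*P)) = (P + a)*(1/(2*P)) = (P + a)/(2*P))
-36*(0*6 + p(-1, c(-1)))*(-24) = -36*(0*6 + ((-2 - 1) - 1)/(2*(-2 - 1)))*(-24) = -36*(0 + (1/2)*(-3 - 1)/(-3))*(-24) = -36*(0 + (1/2)*(-1/3)*(-4))*(-24) = -36*(0 + 2/3)*(-24) = -36*2/3*(-24) = -24*(-24) = 576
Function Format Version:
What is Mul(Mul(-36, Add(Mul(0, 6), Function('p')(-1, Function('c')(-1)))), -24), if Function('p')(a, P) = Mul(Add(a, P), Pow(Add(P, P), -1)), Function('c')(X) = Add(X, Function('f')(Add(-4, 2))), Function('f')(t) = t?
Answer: 576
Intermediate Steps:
Function('c')(X) = Add(-2, X) (Function('c')(X) = Add(X, Add(-4, 2)) = Add(X, -2) = Add(-2, X))
Function('p')(a, P) = Mul(Rational(1, 2), Pow(P, -1), Add(P, a)) (Function('p')(a, P) = Mul(Add(P, a), Pow(Mul(2, P), -1)) = Mul(Add(P, a), Mul(Rational(1, 2), Pow(P, -1))) = Mul(Rational(1, 2), Pow(P, -1), Add(P, a)))
Mul(Mul(-36, Add(Mul(0, 6), Function('p')(-1, Function('c')(-1)))), -24) = Mul(Mul(-36, Add(Mul(0, 6), Mul(Rational(1, 2), Pow(Add(-2, -1), -1), Add(Add(-2, -1), -1)))), -24) = Mul(Mul(-36, Add(0, Mul(Rational(1, 2), Pow(-3, -1), Add(-3, -1)))), -24) = Mul(Mul(-36, Add(0, Mul(Rational(1, 2), Rational(-1, 3), -4))), -24) = Mul(Mul(-36, Add(0, Rational(2, 3))), -24) = Mul(Mul(-36, Rational(2, 3)), -24) = Mul(-24, -24) = 576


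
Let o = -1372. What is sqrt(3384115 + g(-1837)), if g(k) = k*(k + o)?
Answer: 2*sqrt(2319762) ≈ 3046.2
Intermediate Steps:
g(k) = k*(-1372 + k) (g(k) = k*(k - 1372) = k*(-1372 + k))
sqrt(3384115 + g(-1837)) = sqrt(3384115 - 1837*(-1372 - 1837)) = sqrt(3384115 - 1837*(-3209)) = sqrt(3384115 + 5894933) = sqrt(9279048) = 2*sqrt(2319762)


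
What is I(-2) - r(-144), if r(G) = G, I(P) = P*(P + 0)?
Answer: 148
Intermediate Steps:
I(P) = P² (I(P) = P*P = P²)
I(-2) - r(-144) = (-2)² - 1*(-144) = 4 + 144 = 148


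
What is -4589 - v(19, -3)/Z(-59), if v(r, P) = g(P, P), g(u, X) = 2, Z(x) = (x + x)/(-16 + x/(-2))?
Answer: -541475/118 ≈ -4588.8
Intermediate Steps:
Z(x) = 2*x/(-16 - x/2) (Z(x) = (2*x)/(-16 + x*(-1/2)) = (2*x)/(-16 - x/2) = 2*x/(-16 - x/2))
v(r, P) = 2
-4589 - v(19, -3)/Z(-59) = -4589 - 2/((-4*(-59)/(32 - 59))) = -4589 - 2/((-4*(-59)/(-27))) = -4589 - 2/((-4*(-59)*(-1/27))) = -4589 - 2/(-236/27) = -4589 - 2*(-27)/236 = -4589 - 1*(-27/118) = -4589 + 27/118 = -541475/118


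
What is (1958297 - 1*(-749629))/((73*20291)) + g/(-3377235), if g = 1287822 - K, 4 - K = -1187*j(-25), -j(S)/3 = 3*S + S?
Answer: 7765201699136/5002505703105 ≈ 1.5523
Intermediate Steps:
j(S) = -12*S (j(S) = -3*(3*S + S) = -12*S)
K = 356104 (K = 4 - (-1187)*(-12*(-25)) = 4 - (-1187)*300 = 4 - 1*(-356100) = 4 + 356100 = 356104)
g = 931718 (g = 1287822 - 1*356104 = 1287822 - 356104 = 931718)
(1958297 - 1*(-749629))/((73*20291)) + g/(-3377235) = (1958297 - 1*(-749629))/((73*20291)) + 931718/(-3377235) = (1958297 + 749629)/1481243 + 931718*(-1/3377235) = 2707926*(1/1481243) - 931718/3377235 = 2707926/1481243 - 931718/3377235 = 7765201699136/5002505703105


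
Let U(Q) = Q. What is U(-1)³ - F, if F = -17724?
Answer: 17723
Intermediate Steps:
U(-1)³ - F = (-1)³ - 1*(-17724) = -1 + 17724 = 17723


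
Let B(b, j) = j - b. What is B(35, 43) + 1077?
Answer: 1085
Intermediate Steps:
B(35, 43) + 1077 = (43 - 1*35) + 1077 = (43 - 35) + 1077 = 8 + 1077 = 1085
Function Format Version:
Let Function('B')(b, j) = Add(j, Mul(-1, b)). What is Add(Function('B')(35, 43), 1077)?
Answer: 1085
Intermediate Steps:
Add(Function('B')(35, 43), 1077) = Add(Add(43, Mul(-1, 35)), 1077) = Add(Add(43, -35), 1077) = Add(8, 1077) = 1085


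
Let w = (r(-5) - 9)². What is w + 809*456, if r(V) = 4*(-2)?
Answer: 369193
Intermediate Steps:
r(V) = -8
w = 289 (w = (-8 - 9)² = (-17)² = 289)
w + 809*456 = 289 + 809*456 = 289 + 368904 = 369193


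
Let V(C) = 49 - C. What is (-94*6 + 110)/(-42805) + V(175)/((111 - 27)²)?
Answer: -2483/342440 ≈ -0.0072509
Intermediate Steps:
(-94*6 + 110)/(-42805) + V(175)/((111 - 27)²) = (-94*6 + 110)/(-42805) + (49 - 1*175)/((111 - 27)²) = (-564 + 110)*(-1/42805) + (49 - 175)/(84²) = -454*(-1/42805) - 126/7056 = 454/42805 - 126*1/7056 = 454/42805 - 1/56 = -2483/342440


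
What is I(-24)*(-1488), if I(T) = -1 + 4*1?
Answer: -4464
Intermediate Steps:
I(T) = 3 (I(T) = -1 + 4 = 3)
I(-24)*(-1488) = 3*(-1488) = -4464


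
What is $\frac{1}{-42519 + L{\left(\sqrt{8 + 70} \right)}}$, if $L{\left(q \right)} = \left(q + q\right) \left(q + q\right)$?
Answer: $- \frac{1}{42207} \approx -2.3693 \cdot 10^{-5}$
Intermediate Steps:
$L{\left(q \right)} = 4 q^{2}$ ($L{\left(q \right)} = 2 q 2 q = 4 q^{2}$)
$\frac{1}{-42519 + L{\left(\sqrt{8 + 70} \right)}} = \frac{1}{-42519 + 4 \left(\sqrt{8 + 70}\right)^{2}} = \frac{1}{-42519 + 4 \left(\sqrt{78}\right)^{2}} = \frac{1}{-42519 + 4 \cdot 78} = \frac{1}{-42519 + 312} = \frac{1}{-42207} = - \frac{1}{42207}$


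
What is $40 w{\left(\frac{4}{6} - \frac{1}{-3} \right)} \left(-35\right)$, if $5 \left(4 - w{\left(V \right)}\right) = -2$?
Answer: $-6160$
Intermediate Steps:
$w{\left(V \right)} = \frac{22}{5}$ ($w{\left(V \right)} = 4 - - \frac{2}{5} = 4 + \frac{2}{5} = \frac{22}{5}$)
$40 w{\left(\frac{4}{6} - \frac{1}{-3} \right)} \left(-35\right) = 40 \cdot \frac{22}{5} \left(-35\right) = 176 \left(-35\right) = -6160$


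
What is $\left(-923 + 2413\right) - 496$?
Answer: $994$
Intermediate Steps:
$\left(-923 + 2413\right) - 496 = 1490 - 496 = 994$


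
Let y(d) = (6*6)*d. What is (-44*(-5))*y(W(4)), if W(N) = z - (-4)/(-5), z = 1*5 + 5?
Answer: 72864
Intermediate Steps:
z = 10 (z = 5 + 5 = 10)
W(N) = 46/5 (W(N) = 10 - (-4)/(-5) = 10 - (-4)*(-1)/5 = 10 - 1*4/5 = 10 - 4/5 = 46/5)
y(d) = 36*d
(-44*(-5))*y(W(4)) = (-44*(-5))*(36*(46/5)) = 220*(1656/5) = 72864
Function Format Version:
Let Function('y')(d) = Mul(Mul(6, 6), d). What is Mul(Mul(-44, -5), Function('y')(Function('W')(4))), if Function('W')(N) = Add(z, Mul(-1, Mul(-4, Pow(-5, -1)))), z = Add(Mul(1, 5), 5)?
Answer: 72864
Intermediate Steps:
z = 10 (z = Add(5, 5) = 10)
Function('W')(N) = Rational(46, 5) (Function('W')(N) = Add(10, Mul(-1, Mul(-4, Pow(-5, -1)))) = Add(10, Mul(-1, Mul(-4, Rational(-1, 5)))) = Add(10, Mul(-1, Rational(4, 5))) = Add(10, Rational(-4, 5)) = Rational(46, 5))
Function('y')(d) = Mul(36, d)
Mul(Mul(-44, -5), Function('y')(Function('W')(4))) = Mul(Mul(-44, -5), Mul(36, Rational(46, 5))) = Mul(220, Rational(1656, 5)) = 72864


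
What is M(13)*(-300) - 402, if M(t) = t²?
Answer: -51102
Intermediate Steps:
M(13)*(-300) - 402 = 13²*(-300) - 402 = 169*(-300) - 402 = -50700 - 402 = -51102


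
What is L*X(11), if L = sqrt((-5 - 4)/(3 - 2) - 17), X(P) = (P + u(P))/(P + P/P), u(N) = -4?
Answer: 7*I*sqrt(26)/12 ≈ 2.9744*I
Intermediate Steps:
X(P) = (-4 + P)/(1 + P) (X(P) = (P - 4)/(P + P/P) = (-4 + P)/(P + 1) = (-4 + P)/(1 + P))
L = I*sqrt(26) (L = sqrt(-9/1 - 17) = sqrt(-9*1 - 17) = sqrt(-9 - 17) = sqrt(-26) = I*sqrt(26) ≈ 5.099*I)
L*X(11) = (I*sqrt(26))*((-4 + 11)/(1 + 11)) = (I*sqrt(26))*(7/12) = 7*I*sqrt(26)/12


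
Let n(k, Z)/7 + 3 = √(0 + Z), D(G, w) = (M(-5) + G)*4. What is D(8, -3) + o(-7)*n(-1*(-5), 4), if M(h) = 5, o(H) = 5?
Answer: 17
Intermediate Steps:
D(G, w) = 20 + 4*G (D(G, w) = (5 + G)*4 = 20 + 4*G)
n(k, Z) = -21 + 7*√Z (n(k, Z) = -21 + 7*√(0 + Z) = -21 + 7*√Z)
D(8, -3) + o(-7)*n(-1*(-5), 4) = (20 + 4*8) + 5*(-21 + 7*√4) = (20 + 32) + 5*(-21 + 7*2) = 52 + 5*(-21 + 14) = 52 + 5*(-7) = 52 - 35 = 17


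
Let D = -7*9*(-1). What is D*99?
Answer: 6237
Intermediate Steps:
D = 63 (D = -63*(-1) = 63)
D*99 = 63*99 = 6237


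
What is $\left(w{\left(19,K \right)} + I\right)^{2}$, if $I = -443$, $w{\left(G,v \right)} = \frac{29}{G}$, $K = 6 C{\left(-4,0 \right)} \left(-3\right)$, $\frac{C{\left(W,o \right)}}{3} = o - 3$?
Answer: $\frac{70358544}{361} \approx 1.949 \cdot 10^{5}$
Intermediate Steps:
$C{\left(W,o \right)} = -9 + 3 o$ ($C{\left(W,o \right)} = 3 \left(o - 3\right) = 3 \left(-3 + o\right) = -9 + 3 o$)
$K = 162$ ($K = 6 \left(-9 + 3 \cdot 0\right) \left(-3\right) = 6 \left(-9 + 0\right) \left(-3\right) = 6 \left(-9\right) \left(-3\right) = \left(-54\right) \left(-3\right) = 162$)
$\left(w{\left(19,K \right)} + I\right)^{2} = \left(\frac{29}{19} - 443\right)^{2} = \left(- \frac{8388}{19}\right)^{2} = \frac{70358544}{361}$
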